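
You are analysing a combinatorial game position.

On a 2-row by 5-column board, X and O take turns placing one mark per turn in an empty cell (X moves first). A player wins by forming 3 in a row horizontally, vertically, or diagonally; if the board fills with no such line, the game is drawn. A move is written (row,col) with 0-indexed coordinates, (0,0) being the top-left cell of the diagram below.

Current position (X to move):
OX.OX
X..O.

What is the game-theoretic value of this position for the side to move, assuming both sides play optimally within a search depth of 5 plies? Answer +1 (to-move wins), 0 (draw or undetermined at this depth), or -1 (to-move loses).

[OX.OX/X..O.] X move#1: (0,2):-1/OXXOX/X..O., (1,1):+0/OX.OX/XX.O.*, (1,2):+0/OX.OX/X.XO., (1,4):+0/OX.OX/X..OX
[OX.OX/XX.O.] O move#2: (0,2):-1/OXOOX/XX.O., (1,2):+0/OX.OX/XXOO.*, (1,4):-1/OX.OX/XX.OO
[OX.OX/XXOO.] X move#3: (0,2):-1/OXXOX/XXOO., (1,4):+0/OX.OX/XXOOX*
[OX.OX/XXOOX] O move#4: (0,2):+0/OXOOX/XXOOX*
[OXOOX/XXOOX] end (terminal +0, X#5); searched OX.OX/X..O. to 5

value(OX.OX/X..O., X) = 0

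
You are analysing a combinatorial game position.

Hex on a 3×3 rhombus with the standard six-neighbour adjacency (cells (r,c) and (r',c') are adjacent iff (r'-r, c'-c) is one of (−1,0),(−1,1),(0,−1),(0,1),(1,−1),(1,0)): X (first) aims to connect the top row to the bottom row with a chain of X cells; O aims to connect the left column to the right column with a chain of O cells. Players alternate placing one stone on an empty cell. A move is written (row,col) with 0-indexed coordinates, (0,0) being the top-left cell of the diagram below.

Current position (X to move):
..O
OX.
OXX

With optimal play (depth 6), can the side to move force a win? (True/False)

p1 X@[..O/OX./OXX]: (0,0)[X.O/OX./OXX]-1 (0,1)[.XO/OX./OXX]+1* (1,2)[..O/OXX/OXX]-1
p2 O@[.XO/OX./OXX] terminal -1; root [..O/OX./OXX] d6

X winning at [..O/OX./OXX]: True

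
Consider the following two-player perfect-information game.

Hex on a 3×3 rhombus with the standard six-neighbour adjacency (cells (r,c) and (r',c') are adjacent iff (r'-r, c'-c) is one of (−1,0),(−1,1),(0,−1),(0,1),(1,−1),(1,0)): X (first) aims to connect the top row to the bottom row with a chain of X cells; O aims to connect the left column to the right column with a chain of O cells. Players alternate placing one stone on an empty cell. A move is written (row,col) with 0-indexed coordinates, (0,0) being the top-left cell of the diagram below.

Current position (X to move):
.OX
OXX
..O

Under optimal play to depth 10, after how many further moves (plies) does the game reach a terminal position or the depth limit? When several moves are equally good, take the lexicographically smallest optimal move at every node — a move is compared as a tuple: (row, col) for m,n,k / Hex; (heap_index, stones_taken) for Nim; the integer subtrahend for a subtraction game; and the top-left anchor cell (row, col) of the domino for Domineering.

[.OX/OXX/..O] X move#1: (0,0):+1/XOX/OXX/..O*, (2,0):+1/.OX/OXX/X.O, (2,1):+1/.OX/OXX/.XO
[XOX/OXX/..O] O move#2: (2,0):-1/XOX/OXX/O.O*, (2,1):-1/XOX/OXX/.OO
[XOX/OXX/O.O] X move#3: (2,1):+1/XOX/OXX/OXO*
[XOX/OXX/OXO] end (terminal -1, O#4); searched .OX/OXX/..O to 10

PV length from [.OX/OXX/..O]: 3 plies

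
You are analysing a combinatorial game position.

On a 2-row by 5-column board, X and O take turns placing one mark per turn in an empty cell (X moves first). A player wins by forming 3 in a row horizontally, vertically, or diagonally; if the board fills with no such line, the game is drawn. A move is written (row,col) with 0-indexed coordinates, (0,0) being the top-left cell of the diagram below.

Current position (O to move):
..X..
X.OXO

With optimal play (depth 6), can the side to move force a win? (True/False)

O winning at [..X../X.OXO]: False

[..X../X.OXO] O move#1: (0,0):-1/O.X../X.OXO, (0,1):+0/.OX../X.OXO*, (0,3):+0/..XO./X.OXO, (0,4):-1/..X.O/X.OXO, (1,1):-1/..X../XOOXO
[.OX../X.OXO] X move#2: (0,0):+0/XOX../X.OXO*, (0,3):+0/.OXX./X.OXO, (0,4):+0/.OX.X/X.OXO, (1,1):+0/.OX../XXOXO
[XOX../X.OXO] O move#3: (0,3):+0/XOXO./X.OXO*, (0,4):+0/XOX.O/X.OXO, (1,1):+0/XOX../XOOXO
[XOXO./X.OXO] X move#4: (0,4):+0/XOXOX/X.OXO*, (1,1):+0/XOXO./XXOXO
[XOXOX/X.OXO] O move#5: (1,1):+0/XOXOX/XOOXO*
[XOXOX/XOOXO] end (terminal +0, X#6); searched ..X../X.OXO to 6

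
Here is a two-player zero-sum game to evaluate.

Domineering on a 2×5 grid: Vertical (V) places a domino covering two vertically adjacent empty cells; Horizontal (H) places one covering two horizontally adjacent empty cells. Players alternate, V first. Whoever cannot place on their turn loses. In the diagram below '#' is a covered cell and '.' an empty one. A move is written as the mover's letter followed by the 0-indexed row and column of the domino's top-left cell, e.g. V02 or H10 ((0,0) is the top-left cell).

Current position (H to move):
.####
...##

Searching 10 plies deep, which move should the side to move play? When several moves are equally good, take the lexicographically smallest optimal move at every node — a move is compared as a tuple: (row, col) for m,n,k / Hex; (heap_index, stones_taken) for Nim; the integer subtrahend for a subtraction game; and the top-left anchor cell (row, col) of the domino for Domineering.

[.####/...##] H move#1: H10:+1/.####/##.##*, H11:-1/.####/.####
[.####/##.##] end (terminal -1, V#2); searched .####/...## to 10

H's best at [.####/...##]: H10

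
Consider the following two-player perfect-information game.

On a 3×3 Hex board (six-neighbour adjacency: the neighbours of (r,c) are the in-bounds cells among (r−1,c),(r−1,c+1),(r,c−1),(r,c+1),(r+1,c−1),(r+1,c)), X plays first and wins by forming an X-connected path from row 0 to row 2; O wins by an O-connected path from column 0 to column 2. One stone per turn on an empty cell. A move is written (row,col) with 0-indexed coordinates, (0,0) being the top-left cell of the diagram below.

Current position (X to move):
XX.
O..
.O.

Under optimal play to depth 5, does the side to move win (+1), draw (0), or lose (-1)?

[XX./O../.O.] X move#1: (0,2):-1/XXX/O../.O.*, (1,1):-1/XX./OX./.O., (1,2):-1/XX./O.X/.O., (2,0):-1/XX./O../XO., (2,2):-1/XX./O../.OX
[XXX/O../.O.] O move#2: (1,1):+1/XXX/OO./.O.*, (1,2):+1/XXX/O.O/.O., (2,0):+1/XXX/O../OO., (2,2):+1/XXX/O../.OO
[XXX/OO./.O.] X move#3: (1,2):-1/XXX/OOX/.O.*, (2,0):-1/XXX/OO./XO., (2,2):-1/XXX/OO./.OX
[XXX/OOX/.O.] O move#4: (2,0):-1/XXX/OOX/OO., (2,2):+1/XXX/OOX/.OO*
[XXX/OOX/.OO] end (terminal -1, X#5); searched XX./O../.O. to 5

value(XX./O../.O., X) = -1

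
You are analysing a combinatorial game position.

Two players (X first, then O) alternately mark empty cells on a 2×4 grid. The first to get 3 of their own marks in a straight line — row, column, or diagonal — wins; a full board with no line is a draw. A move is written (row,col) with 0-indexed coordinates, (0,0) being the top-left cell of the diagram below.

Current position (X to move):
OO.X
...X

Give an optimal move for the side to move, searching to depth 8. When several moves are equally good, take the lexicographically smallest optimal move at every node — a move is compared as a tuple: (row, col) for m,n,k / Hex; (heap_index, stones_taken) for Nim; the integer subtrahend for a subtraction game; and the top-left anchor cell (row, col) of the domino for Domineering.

X's best at [OO.X/...X]: (0,2)

p1 X@[OO.X/...X]: (0,2)[OOXX/...X]+0* (1,0)[OO.X/X..X]-1 (1,1)[OO.X/.X.X]-1 (1,2)[OO.X/..XX]-1
p2 O@[OOXX/...X]: (1,0)[OOXX/O..X]+0* (1,1)[OOXX/.O.X]+0 (1,2)[OOXX/..OX]+0
p3 X@[OOXX/O..X]: (1,1)[OOXX/OX.X]+0* (1,2)[OOXX/O.XX]+0
p4 O@[OOXX/OX.X]: (1,2)[OOXX/OXOX]+0*
p5 X@[OOXX/OXOX] terminal +0; root [OO.X/...X] d8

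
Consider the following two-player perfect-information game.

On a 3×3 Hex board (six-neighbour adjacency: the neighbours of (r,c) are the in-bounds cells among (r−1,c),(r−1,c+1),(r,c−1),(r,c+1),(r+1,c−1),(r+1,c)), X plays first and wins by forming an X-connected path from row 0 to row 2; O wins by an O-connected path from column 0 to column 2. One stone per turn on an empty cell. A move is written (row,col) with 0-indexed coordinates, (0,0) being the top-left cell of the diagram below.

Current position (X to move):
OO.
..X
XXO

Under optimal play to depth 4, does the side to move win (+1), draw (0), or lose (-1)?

p1 X@[OO./..X/XXO]: (0,2)[OOX/..X/XXO]+1* (1,0)[OO./X.X/XXO]-1 (1,1)[OO./.XX/XXO]-1
p2 O@[OOX/..X/XXO] terminal -1; root [OO./..X/XXO] d4

value(OO./..X/XXO, X) = +1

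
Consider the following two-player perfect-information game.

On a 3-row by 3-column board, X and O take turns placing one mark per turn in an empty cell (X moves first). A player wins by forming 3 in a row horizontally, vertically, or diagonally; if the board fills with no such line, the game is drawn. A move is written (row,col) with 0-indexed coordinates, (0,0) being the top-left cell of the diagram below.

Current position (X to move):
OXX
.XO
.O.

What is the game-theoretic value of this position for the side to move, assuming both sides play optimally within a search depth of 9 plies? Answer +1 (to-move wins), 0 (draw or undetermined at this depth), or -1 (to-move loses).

ply 1, X at OXX/.XO/.O. | (1,0)=+0→OXX/XXO/.O.; (2,0)=+1→OXX/.XO/XO.*; (2,2)=+0→OXX/.XO/.OX
ply 2: OXX/.XO/XO. is terminal -1 (O); from OXX/.XO/.O. depth 9

value(OXX/.XO/.O., X) = +1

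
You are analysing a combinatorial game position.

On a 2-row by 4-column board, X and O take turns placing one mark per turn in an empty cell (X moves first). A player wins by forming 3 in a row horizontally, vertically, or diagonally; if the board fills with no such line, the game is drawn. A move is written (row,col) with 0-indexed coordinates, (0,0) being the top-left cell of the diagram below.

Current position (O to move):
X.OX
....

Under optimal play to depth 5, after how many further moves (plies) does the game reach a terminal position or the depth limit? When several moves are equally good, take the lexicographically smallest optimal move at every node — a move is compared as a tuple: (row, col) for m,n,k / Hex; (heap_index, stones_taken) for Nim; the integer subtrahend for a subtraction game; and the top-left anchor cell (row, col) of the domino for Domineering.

[X.OX/....] O move#1: (0,1):+0/XOOX/....*, (1,0):+0/X.OX/O..., (1,1):+0/X.OX/.O.., (1,2):+0/X.OX/..O., (1,3):+0/X.OX/...O
[XOOX/....] X move#2: (1,0):+0/XOOX/X...*, (1,1):+0/XOOX/.X.., (1,2):+0/XOOX/..X., (1,3):+0/XOOX/...X
[XOOX/X...] O move#3: (1,1):+0/XOOX/XO..*, (1,2):+0/XOOX/X.O., (1,3):+0/XOOX/X..O
[XOOX/XO..] X move#4: (1,2):+0/XOOX/XOX.*, (1,3):+0/XOOX/XO.X
[XOOX/XOX.] O move#5: (1,3):+0/XOOX/XOXO*
[XOOX/XOXO] end (terminal +0, X#6); searched X.OX/.... to 5

PV length from [X.OX/....]: 5 plies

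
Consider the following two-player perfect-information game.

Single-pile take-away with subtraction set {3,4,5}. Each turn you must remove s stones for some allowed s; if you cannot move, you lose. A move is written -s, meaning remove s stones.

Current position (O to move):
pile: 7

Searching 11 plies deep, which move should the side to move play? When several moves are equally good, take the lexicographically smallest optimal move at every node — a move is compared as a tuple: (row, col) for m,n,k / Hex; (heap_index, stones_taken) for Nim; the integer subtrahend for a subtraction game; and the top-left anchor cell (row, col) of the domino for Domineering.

p1 O@[7]: -3[4]-1 -4[3]-1 -5[2]+1*
p2 X@[2] terminal -1; root [7] d11

O's best at [7]: -5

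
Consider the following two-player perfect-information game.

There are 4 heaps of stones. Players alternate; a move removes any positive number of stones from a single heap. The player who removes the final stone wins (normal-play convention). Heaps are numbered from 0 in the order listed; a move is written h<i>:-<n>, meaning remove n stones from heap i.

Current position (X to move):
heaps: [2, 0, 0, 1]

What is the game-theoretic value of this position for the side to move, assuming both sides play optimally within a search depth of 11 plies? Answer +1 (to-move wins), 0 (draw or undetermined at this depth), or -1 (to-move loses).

value((2,0,0,1), X) = +1

[(2,0,0,1)] X move#1: h0:-1:+1/(1,0,0,1)*, h0:-2:-1/(0,0,0,1), h3:-1:-1/(2,0,0,0)
[(1,0,0,1)] O move#2: h0:-1:-1/(0,0,0,1)*, h3:-1:-1/(1,0,0,0)
[(0,0,0,1)] X move#3: h3:-1:+1/(0,0,0,0)*
[(0,0,0,0)] end (terminal -1, O#4); searched (2,0,0,1) to 11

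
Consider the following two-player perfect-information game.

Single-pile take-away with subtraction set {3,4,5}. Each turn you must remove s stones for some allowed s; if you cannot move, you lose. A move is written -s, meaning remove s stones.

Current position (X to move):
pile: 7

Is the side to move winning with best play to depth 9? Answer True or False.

[7] X move#1: -3:-1/4, -4:-1/3, -5:+1/2*
[2] end (terminal -1, O#2); searched 7 to 9

X winning at [7]: True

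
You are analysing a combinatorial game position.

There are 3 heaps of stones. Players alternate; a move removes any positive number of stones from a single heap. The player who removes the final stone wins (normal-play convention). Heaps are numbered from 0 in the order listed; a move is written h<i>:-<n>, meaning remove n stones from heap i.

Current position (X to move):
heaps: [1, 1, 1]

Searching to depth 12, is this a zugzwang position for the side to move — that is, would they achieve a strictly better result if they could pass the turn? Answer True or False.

ply 1, X at (1,1,1) | h0:-1=+1→(0,1,1)*; h1:-1=+1→(1,0,1); h2:-1=+1→(1,1,0)
ply 2, O at (0,1,1) | h1:-1=-1→(0,0,1)*; h2:-1=-1→(0,1,0)
ply 3, X at (0,0,1) | h2:-1=+1→(0,0,0)*
ply 4: (0,0,0) is terminal -1 (O); from (1,1,1) depth 12
if X skipped the turn, O would face:
~ ply 1, O at (1,1,1) | h0:-1=+1→(0,1,1)*; h1:-1=+1→(1,0,1); h2:-1=+1→(1,1,0)
~ ply 2, X at (0,1,1) | h1:-1=-1→(0,0,1)*; h2:-1=-1→(0,1,0)
~ ply 3, O at (0,0,1) | h2:-1=+1→(0,0,0)*
~ ply 4: (0,0,0) is terminal -1 (X); from (1,1,1) depth 12
compare (X): move=+1 vs pass=-1

zugzwang((1,1,1), X) = False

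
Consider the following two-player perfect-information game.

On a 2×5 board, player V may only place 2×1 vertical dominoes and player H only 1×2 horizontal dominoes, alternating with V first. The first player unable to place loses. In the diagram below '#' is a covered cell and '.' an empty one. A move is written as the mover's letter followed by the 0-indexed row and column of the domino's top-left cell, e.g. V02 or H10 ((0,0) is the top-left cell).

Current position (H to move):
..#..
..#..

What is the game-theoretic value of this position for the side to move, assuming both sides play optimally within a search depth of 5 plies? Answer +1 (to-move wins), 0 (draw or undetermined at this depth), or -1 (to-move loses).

[..#../..#..] H move#1: H00:-1/###../..#..*, H03:-1/..###/..#.., H10:-1/..#../###.., H13:-1/..#../..###
[###../..#..] V move#2: V03:+1/####./..##.*, V04:+1/###.#/..#.#
[####./..##.] H move#3: H10:-1/####./####.*
[####./####.] V move#4: V04:+1/#####/#####*
[#####/#####] end (terminal -1, H#5); searched ..#../..#.. to 5

value(..#../..#.., H) = -1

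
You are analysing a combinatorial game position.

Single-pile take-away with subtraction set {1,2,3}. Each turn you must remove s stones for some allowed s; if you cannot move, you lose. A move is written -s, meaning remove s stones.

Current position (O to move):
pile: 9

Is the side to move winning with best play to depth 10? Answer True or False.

O winning at [9]: True

ply 1, O at 9 | -1=+1→8*; -2=-1→7; -3=-1→6
ply 2, X at 8 | -1=-1→7*; -2=-1→6; -3=-1→5
ply 3, O at 7 | -1=-1→6; -2=-1→5; -3=+1→4*
ply 4, X at 4 | -1=-1→3*; -2=-1→2; -3=-1→1
ply 5, O at 3 | -1=-1→2; -2=-1→1; -3=+1→0*
ply 6: 0 is terminal -1 (X); from 9 depth 10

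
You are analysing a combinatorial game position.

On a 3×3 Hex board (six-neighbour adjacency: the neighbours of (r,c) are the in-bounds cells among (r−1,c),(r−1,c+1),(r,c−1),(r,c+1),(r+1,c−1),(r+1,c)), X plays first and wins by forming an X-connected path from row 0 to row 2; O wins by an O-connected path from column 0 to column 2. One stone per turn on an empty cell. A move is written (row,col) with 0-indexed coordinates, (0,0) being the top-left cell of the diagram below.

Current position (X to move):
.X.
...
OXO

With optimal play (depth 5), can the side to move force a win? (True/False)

X winning at [.X./.../OXO]: True

ply 1, X at .X./.../OXO | (0,0)=-1→XX./.../OXO; (0,2)=+1→.XX/.../OXO*; (1,0)=-1→.X./X../OXO; (1,1)=+1→.X./.X./OXO; (1,2)=+1→.X./..X/OXO
ply 2, O at .XX/.../OXO | (0,0)=-1→OXX/.../OXO*; (1,0)=-1→.XX/O../OXO; (1,1)=-1→.XX/.O./OXO; (1,2)=-1→.XX/..O/OXO
ply 3, X at OXX/.../OXO | (1,0)=+1→OXX/X../OXO*; (1,1)=+1→OXX/.X./OXO; (1,2)=+1→OXX/..X/OXO
ply 4, O at OXX/X../OXO | (1,1)=-1→OXX/XO./OXO*; (1,2)=-1→OXX/X.O/OXO
ply 5, X at OXX/XO./OXO | (1,2)=+1→OXX/XOX/OXO*
ply 6: OXX/XOX/OXO is terminal -1 (O); from .X./.../OXO depth 5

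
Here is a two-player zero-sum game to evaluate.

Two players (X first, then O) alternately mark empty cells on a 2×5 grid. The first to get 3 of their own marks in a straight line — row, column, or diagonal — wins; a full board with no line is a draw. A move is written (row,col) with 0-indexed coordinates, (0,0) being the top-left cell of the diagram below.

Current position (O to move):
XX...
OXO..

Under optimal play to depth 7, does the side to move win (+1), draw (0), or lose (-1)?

ply 1, O at XX.../OXO.. | (0,2)=+0→XXO../OXO..*; (0,3)=-1→XX.O./OXO..; (0,4)=-1→XX..O/OXO..; (1,3)=-1→XX.../OXOO.; (1,4)=-1→XX.../OXO.O
ply 2, X at XXO../OXO.. | (0,3)=+0→XXOX./OXO..*; (0,4)=+0→XXO.X/OXO..; (1,3)=+0→XXO../OXOX.; (1,4)=+0→XXO../OXO.X
ply 3, O at XXOX./OXO.. | (0,4)=+0→XXOXO/OXO..*; (1,3)=+0→XXOX./OXOO.; (1,4)=+0→XXOX./OXO.O
ply 4, X at XXOXO/OXO.. | (1,3)=+0→XXOXO/OXOX.*; (1,4)=+0→XXOXO/OXO.X
ply 5, O at XXOXO/OXOX. | (1,4)=+0→XXOXO/OXOXO*
ply 6: XXOXO/OXOXO is terminal +0 (X); from XX.../OXO.. depth 7

value(XX.../OXO.., O) = 0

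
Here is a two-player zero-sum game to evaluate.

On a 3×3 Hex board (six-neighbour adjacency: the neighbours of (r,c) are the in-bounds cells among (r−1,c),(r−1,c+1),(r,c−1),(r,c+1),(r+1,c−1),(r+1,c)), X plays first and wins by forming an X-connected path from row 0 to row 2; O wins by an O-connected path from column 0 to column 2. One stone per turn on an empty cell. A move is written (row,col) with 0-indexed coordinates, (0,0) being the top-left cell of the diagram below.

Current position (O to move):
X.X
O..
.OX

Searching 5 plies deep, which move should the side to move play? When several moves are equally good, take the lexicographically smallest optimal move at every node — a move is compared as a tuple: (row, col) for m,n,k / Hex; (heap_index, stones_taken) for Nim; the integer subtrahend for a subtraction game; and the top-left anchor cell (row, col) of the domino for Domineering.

[X.X/O../.OX] O move#1: (0,1):-1/XOX/O../.OX, (1,1):-1/X.X/OO./.OX, (1,2):+1/X.X/O.O/.OX*, (2,0):-1/X.X/O../OOX
[X.X/O.O/.OX] X move#2: (0,1):-1/XXX/O.O/.OX*, (1,1):-1/X.X/OXO/.OX, (2,0):-1/X.X/O.O/XOX
[XXX/O.O/.OX] O move#3: (1,1):+1/XXX/OOO/.OX*, (2,0):+1/XXX/O.O/OOX
[XXX/OOO/.OX] end (terminal -1, X#4); searched X.X/O../.OX to 5

O's best at [X.X/O../.OX]: (1,2)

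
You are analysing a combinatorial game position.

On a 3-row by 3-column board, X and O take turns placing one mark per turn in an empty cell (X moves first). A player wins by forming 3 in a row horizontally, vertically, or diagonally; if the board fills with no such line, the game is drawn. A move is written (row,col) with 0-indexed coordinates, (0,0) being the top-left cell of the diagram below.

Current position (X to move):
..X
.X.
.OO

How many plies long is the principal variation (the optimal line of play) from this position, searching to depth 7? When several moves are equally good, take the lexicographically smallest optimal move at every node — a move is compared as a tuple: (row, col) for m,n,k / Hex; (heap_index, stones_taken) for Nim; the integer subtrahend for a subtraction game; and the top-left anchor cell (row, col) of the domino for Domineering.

[..X/.X./.OO] X move#1: (0,0):-1/X.X/.X./.OO, (0,1):-1/.XX/.X./.OO, (1,0):-1/..X/XX./.OO, (1,2):-1/..X/.XX/.OO, (2,0):+1/..X/.X./XOO*
[..X/.X./XOO] end (terminal -1, O#2); searched ..X/.X./.OO to 7

PV length from [..X/.X./.OO]: 1 ply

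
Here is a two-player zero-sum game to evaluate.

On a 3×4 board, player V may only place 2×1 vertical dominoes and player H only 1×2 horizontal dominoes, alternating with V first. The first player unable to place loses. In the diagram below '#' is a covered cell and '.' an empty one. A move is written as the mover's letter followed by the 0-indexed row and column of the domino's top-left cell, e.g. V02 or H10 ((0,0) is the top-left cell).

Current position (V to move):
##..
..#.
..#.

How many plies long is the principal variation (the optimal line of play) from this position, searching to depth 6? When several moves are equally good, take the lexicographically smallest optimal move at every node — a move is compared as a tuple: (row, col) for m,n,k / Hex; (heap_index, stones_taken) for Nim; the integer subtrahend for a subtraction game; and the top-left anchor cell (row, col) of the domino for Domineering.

PV length from [##../..#./..#.]: 3 plies

[##../..#./..#.] V move#1: V03:-1/##.#/..##/..#., V10:+1/##../#.#./#.#.*, V11:+1/##../.##./.##., V13:-1/##../..##/..##
[##../#.#./#.#.] H move#2: H02:-1/####/#.#./#.#.*
[####/#.#./#.#.] V move#3: V11:+1/####/###./###.*, V13:+1/####/#.##/#.##
[####/###./###.] end (terminal -1, H#4); searched ##../..#./..#. to 6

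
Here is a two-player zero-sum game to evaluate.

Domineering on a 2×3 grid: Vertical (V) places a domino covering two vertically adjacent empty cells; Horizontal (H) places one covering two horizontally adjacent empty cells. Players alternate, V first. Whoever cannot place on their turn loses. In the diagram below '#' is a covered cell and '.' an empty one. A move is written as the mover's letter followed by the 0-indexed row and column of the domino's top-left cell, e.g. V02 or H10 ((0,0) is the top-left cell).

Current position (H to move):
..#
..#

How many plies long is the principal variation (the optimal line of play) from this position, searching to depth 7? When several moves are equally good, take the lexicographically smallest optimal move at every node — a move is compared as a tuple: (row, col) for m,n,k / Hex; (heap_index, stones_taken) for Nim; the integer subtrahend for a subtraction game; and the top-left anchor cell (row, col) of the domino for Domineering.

ply 1, H at ..#/..# | H00=+1→###/..#*; H10=+1→..#/###
ply 2: ###/..# is terminal -1 (V); from ..#/..# depth 7

PV length from [..#/..#]: 1 ply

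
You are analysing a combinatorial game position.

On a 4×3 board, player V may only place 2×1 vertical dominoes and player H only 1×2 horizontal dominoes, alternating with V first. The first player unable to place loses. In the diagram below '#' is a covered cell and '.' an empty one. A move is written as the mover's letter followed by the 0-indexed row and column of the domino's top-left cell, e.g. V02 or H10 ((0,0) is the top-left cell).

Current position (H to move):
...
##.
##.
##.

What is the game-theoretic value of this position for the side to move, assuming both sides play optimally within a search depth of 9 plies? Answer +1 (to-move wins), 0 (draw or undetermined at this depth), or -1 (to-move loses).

value(.../##./##./##., H) = -1

[.../##./##./##.] H move#1: H00:-1/##./##./##./##.*, H01:-1/.##/##./##./##.
[##./##./##./##.] V move#2: V02:+1/###/###/##./##.*, V12:+1/##./###/###/##., V22:+1/##./##./###/###
[###/###/##./##.] end (terminal -1, H#3); searched .../##./##./##. to 9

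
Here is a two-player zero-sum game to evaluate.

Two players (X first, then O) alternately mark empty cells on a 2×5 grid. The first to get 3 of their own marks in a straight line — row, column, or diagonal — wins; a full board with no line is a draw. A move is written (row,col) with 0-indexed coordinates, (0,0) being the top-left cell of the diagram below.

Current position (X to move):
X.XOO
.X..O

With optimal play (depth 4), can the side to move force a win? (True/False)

ply 1, X at X.XOO/.X..O | (0,1)=+1→XXXOO/.X..O*; (1,0)=+1→X.XOO/XX..O; (1,2)=+1→X.XOO/.XX.O; (1,3)=+1→X.XOO/.X.XO
ply 2: XXXOO/.X..O is terminal -1 (O); from X.XOO/.X..O depth 4

X winning at [X.XOO/.X..O]: True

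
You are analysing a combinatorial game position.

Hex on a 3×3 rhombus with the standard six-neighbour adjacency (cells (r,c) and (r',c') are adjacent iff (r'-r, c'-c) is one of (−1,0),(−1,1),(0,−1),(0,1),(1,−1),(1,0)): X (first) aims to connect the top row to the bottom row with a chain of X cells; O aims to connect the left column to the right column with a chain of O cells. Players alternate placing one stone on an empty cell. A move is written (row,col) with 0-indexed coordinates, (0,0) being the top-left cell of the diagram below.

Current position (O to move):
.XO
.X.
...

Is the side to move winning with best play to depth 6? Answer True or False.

p1 O@[.XO/.X./...]: (0,0)[OXO/.X./...]-1* (1,0)[.XO/OX./...]-1 (1,2)[.XO/.XO/...]-1 (2,0)[.XO/.X./O..]-1 (2,1)[.XO/.X./.O.]-1 (2,2)[.XO/.X./..O]-1
p2 X@[OXO/.X./...]: (1,0)[OXO/XX./...]+1* (1,2)[OXO/.XX/...]+1 (2,0)[OXO/.X./X..]+1 (2,1)[OXO/.X./.X.]+1 (2,2)[OXO/.X./..X]+1
p3 O@[OXO/XX./...]: (1,2)[OXO/XXO/...]-1* (2,0)[OXO/XX./O..]-1 (2,1)[OXO/XX./.O.]-1 (2,2)[OXO/XX./..O]-1
p4 X@[OXO/XXO/...]: (2,0)[OXO/XXO/X..]+1* (2,1)[OXO/XXO/.X.]+1 (2,2)[OXO/XXO/..X]+1
p5 O@[OXO/XXO/X..] terminal -1; root [.XO/.X./...] d6

O winning at [.XO/.X./...]: False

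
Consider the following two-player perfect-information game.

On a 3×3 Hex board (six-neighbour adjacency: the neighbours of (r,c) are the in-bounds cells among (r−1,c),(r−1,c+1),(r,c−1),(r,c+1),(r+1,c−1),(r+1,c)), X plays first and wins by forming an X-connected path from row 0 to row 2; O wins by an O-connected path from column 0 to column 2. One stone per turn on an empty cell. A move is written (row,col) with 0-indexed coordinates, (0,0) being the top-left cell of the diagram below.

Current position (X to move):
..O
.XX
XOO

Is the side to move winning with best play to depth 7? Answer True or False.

X winning at [..O/.XX/XOO]: True

ply 1, X at ..O/.XX/XOO | (0,0)=+1→X.O/.XX/XOO*; (0,1)=+1→.XO/.XX/XOO; (1,0)=+1→..O/XXX/XOO
ply 2, O at X.O/.XX/XOO | (0,1)=-1→XOO/.XX/XOO*; (1,0)=-1→X.O/OXX/XOO
ply 3, X at XOO/.XX/XOO | (1,0)=+1→XOO/XXX/XOO*
ply 4: XOO/XXX/XOO is terminal -1 (O); from ..O/.XX/XOO depth 7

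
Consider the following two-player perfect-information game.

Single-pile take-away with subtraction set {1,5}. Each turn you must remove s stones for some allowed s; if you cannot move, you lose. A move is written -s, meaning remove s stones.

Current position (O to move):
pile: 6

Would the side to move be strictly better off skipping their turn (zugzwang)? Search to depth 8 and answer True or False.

zugzwang(6, O) = True

ply 1, O at 6 | -1=-1→5*; -5=-1→1
ply 2, X at 5 | -1=+1→4*; -5=+1→0
ply 3, O at 4 | -1=-1→3*
ply 4, X at 3 | -1=+1→2*
ply 5, O at 2 | -1=-1→1*
ply 6, X at 1 | -1=+1→0*
ply 7: 0 is terminal -1 (O); from 6 depth 8
if O skipped the turn, X would face:
~ ply 1, X at 6 | -1=-1→5*; -5=-1→1
~ ply 2, O at 5 | -1=+1→4*; -5=+1→0
~ ply 3, X at 4 | -1=-1→3*
~ ply 4, O at 3 | -1=+1→2*
~ ply 5, X at 2 | -1=-1→1*
~ ply 6, O at 1 | -1=+1→0*
~ ply 7: 0 is terminal -1 (X); from 6 depth 8
compare (O): move=-1 vs pass=+1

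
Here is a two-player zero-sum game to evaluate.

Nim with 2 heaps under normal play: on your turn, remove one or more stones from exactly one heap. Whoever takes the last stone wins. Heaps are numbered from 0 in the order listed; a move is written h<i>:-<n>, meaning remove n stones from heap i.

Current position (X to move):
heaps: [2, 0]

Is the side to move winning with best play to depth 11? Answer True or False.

[(2,0)] X move#1: h0:-1:-1/(1,0), h0:-2:+1/(0,0)*
[(0,0)] end (terminal -1, O#2); searched (2,0) to 11

X winning at [(2,0)]: True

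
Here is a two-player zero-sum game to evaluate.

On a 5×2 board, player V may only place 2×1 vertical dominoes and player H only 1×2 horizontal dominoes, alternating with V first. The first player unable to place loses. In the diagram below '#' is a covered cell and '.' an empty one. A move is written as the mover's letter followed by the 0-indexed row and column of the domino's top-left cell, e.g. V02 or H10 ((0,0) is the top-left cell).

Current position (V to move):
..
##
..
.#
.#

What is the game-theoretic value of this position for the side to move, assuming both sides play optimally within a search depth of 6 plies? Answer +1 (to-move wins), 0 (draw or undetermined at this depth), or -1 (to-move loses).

ply 1, V at ../##/../.#/.# | V20=-1→../##/#./##/.#*; V30=-1→../##/../##/##
ply 2, H at ../##/#./##/.# | H00=+1→##/##/#./##/.#*
ply 3: ##/##/#./##/.# is terminal -1 (V); from ../##/../.#/.# depth 6

value(../##/../.#/.#, V) = -1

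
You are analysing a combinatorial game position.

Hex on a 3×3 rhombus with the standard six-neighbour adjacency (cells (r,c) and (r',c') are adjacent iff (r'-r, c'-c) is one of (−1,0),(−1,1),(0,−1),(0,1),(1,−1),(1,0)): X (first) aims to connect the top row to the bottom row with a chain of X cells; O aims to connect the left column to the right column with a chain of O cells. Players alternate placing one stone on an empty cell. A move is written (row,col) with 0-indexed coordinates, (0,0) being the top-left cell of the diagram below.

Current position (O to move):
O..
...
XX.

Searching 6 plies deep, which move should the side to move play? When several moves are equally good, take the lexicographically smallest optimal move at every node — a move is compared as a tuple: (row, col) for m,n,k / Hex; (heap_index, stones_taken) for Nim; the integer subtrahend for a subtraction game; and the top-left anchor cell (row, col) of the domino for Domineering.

ply 1, O at O../.../XX. | (0,1)=-1→OO./.../XX.; (0,2)=-1→O.O/.../XX.; (1,0)=-1→O../O../XX.; (1,1)=+1→O../.O./XX.*; (1,2)=-1→O../..O/XX.; (2,2)=-1→O../.../XXO
ply 2, X at O../.O./XX. | (0,1)=-1→OX./.O./XX.*; (0,2)=-1→O.X/.O./XX.; (1,0)=-1→O../XO./XX.; (1,2)=-1→O../.OX/XX.; (2,2)=-1→O../.O./XXX
ply 3, O at OX./.O./XX. | (0,2)=-1→OXO/.O./XX.; (1,0)=+1→OX./OO./XX.*; (1,2)=-1→OX./.OO/XX.; (2,2)=-1→OX./.O./XXO
ply 4, X at OX./OO./XX. | (0,2)=-1→OXX/OO./XX.*; (1,2)=-1→OX./OOX/XX.; (2,2)=-1→OX./OO./XXX
ply 5, O at OXX/OO./XX. | (1,2)=+1→OXX/OOO/XX.*; (2,2)=-1→OXX/OO./XXO
ply 6: OXX/OOO/XX. is terminal -1 (X); from O../.../XX. depth 6

O's best at [O../.../XX.]: (1,1)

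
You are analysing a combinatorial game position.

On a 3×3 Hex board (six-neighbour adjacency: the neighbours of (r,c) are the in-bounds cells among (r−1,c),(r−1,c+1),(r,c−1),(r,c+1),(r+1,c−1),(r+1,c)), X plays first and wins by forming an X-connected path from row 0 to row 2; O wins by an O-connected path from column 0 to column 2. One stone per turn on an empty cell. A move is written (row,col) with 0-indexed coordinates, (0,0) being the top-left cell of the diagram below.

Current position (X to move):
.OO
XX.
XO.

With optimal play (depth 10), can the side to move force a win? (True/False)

ply 1, X at .OO/XX./XO. | (0,0)=+1→XOO/XX./XO.*; (1,2)=-1→.OO/XXX/XO.; (2,2)=-1→.OO/XX./XOX
ply 2: XOO/XX./XO. is terminal -1 (O); from .OO/XX./XO. depth 10

X winning at [.OO/XX./XO.]: True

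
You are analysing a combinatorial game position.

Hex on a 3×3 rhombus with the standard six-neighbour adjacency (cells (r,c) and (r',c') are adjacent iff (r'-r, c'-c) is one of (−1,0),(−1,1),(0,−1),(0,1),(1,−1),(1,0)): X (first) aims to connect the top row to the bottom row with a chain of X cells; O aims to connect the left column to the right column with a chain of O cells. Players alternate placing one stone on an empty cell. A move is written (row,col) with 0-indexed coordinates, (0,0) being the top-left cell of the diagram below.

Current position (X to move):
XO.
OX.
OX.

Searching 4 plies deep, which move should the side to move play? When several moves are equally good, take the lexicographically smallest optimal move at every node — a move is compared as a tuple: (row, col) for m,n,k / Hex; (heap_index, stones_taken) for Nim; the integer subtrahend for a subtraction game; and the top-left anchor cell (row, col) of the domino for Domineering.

[XO./OX./OX.] X move#1: (0,2):+1/XOX/OX./OX.*, (1,2):-1/XO./OXX/OX., (2,2):-1/XO./OX./OXX
[XOX/OX./OX.] end (terminal -1, O#2); searched XO./OX./OX. to 4

X's best at [XO./OX./OX.]: (0,2)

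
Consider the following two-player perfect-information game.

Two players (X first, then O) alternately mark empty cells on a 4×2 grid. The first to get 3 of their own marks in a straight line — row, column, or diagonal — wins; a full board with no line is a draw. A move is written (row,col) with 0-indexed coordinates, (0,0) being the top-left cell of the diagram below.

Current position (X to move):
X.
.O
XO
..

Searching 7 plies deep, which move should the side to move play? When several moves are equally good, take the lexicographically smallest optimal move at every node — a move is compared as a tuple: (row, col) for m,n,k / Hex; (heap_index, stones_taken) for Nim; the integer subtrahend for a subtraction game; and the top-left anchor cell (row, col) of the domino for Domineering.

X's best at [X./.O/XO/..]: (1,0)

p1 X@[X./.O/XO/..]: (0,1)[XX/.O/XO/..]-1 (1,0)[X./XO/XO/..]+1* (3,0)[X./.O/XO/X.]-1 (3,1)[X./.O/XO/.X]-1
p2 O@[X./XO/XO/..] terminal -1; root [X./.O/XO/..] d7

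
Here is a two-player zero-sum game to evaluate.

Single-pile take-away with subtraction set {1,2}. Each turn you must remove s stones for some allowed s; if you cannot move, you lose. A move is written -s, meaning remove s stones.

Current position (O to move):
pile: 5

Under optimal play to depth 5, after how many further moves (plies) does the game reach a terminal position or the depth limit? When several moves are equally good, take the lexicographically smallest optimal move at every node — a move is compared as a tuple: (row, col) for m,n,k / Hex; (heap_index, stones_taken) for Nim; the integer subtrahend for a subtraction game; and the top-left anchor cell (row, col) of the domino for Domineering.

[5] O move#1: -1:-1/4, -2:+1/3*
[3] X move#2: -1:-1/2*, -2:-1/1
[2] O move#3: -1:-1/1, -2:+1/0*
[0] end (terminal -1, X#4); searched 5 to 5

PV length from [5]: 3 plies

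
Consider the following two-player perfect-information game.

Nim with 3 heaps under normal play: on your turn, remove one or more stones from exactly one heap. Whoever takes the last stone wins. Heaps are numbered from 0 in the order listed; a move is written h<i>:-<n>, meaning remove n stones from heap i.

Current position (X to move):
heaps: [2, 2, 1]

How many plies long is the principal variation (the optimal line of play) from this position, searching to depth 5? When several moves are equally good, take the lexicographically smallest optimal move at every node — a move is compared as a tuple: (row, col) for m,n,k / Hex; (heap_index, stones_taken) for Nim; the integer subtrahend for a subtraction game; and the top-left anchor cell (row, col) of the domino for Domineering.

PV length from [(2,2,1)]: 5 plies

[(2,2,1)] X move#1: h0:-1:-1/(1,2,1), h0:-2:-1/(0,2,1), h1:-1:-1/(2,1,1), h1:-2:-1/(2,0,1), h2:-1:+1/(2,2,0)*
[(2,2,0)] O move#2: h0:-1:-1/(1,2,0)*, h0:-2:-1/(0,2,0), h1:-1:-1/(2,1,0), h1:-2:-1/(2,0,0)
[(1,2,0)] X move#3: h0:-1:-1/(0,2,0), h1:-1:+1/(1,1,0)*, h1:-2:-1/(1,0,0)
[(1,1,0)] O move#4: h0:-1:-1/(0,1,0)*, h1:-1:-1/(1,0,0)
[(0,1,0)] X move#5: h1:-1:+1/(0,0,0)*
[(0,0,0)] end (terminal -1, O#6); searched (2,2,1) to 5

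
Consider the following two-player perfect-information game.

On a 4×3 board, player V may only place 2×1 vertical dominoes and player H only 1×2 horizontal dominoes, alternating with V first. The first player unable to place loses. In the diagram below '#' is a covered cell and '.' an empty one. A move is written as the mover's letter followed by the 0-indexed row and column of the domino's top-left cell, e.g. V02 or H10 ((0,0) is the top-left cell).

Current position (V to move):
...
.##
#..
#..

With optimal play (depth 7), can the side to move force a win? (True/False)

V winning at [.../.##/#../#..]: True

ply 1, V at .../.##/#../#.. | V00=-1→#../###/#../#..; V21=+1→.../.##/##./##.*; V22=+1→.../.##/#.#/#.#
ply 2, H at .../.##/##./##. | H00=-1→##./.##/##./##.*; H01=-1→.##/.##/##./##.
ply 3, V at ##./.##/##./##. | V22=+1→##./.##/###/###*
ply 4: ##./.##/###/### is terminal -1 (H); from .../.##/#../#.. depth 7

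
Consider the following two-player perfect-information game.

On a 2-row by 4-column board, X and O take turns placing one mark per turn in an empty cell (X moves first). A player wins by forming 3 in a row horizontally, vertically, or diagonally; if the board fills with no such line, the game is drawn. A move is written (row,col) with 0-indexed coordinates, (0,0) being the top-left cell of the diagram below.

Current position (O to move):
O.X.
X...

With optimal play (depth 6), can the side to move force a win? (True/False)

[O.X./X...] O move#1: (0,1):+0/OOX./X...*, (0,3):+0/O.XO/X..., (1,1):+0/O.X./XO.., (1,2):+0/O.X./X.O., (1,3):+0/O.X./X..O
[OOX./X...] X move#2: (0,3):+0/OOXX/X...*, (1,1):+0/OOX./XX.., (1,2):+0/OOX./X.X., (1,3):+0/OOX./X..X
[OOXX/X...] O move#3: (1,1):+0/OOXX/XO..*, (1,2):+0/OOXX/X.O., (1,3):+0/OOXX/X..O
[OOXX/XO..] X move#4: (1,2):+0/OOXX/XOX.*, (1,3):+0/OOXX/XO.X
[OOXX/XOX.] O move#5: (1,3):+0/OOXX/XOXO*
[OOXX/XOXO] end (terminal +0, X#6); searched O.X./X... to 6

O winning at [O.X./X...]: False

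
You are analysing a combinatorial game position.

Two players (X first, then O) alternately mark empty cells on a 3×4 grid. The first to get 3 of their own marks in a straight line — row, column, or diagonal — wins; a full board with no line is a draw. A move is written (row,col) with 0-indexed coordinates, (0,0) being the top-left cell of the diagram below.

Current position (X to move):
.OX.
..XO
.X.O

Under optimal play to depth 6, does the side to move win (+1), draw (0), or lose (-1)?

value(.OX./..XO/.X.O, X) = +1

[.OX./..XO/.X.O] X move#1: (0,0):-1/XOX./..XO/.X.O, (0,3):+1/.OXX/..XO/.X.O*, (1,0):-1/.OX./X.XO/.X.O, (1,1):-1/.OX./.XXO/.X.O, (2,0):-1/.OX./..XO/XX.O, (2,2):+1/.OX./..XO/.XXO
[.OXX/..XO/.X.O] end (terminal -1, O#2); searched .OX./..XO/.X.O to 6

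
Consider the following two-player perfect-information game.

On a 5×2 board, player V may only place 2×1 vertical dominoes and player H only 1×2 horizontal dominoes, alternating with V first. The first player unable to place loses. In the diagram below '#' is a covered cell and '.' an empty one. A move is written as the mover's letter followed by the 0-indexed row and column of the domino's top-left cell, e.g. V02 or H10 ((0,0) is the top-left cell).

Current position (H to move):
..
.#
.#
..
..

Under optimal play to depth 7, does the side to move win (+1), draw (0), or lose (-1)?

value(../.#/.#/../.., H) = +1

p1 H@[../.#/.#/../..]: H00[##/.#/.#/../..]-1 H30[../.#/.#/##/..]+1* H40[../.#/.#/../##]+1
p2 V@[../.#/.#/##/..]: V00[#./##/.#/##/..]-1* V10[../##/##/##/..]-1
p3 H@[#./##/.#/##/..]: H40[#./##/.#/##/##]+1*
p4 V@[#./##/.#/##/##] terminal -1; root [../.#/.#/../..] d7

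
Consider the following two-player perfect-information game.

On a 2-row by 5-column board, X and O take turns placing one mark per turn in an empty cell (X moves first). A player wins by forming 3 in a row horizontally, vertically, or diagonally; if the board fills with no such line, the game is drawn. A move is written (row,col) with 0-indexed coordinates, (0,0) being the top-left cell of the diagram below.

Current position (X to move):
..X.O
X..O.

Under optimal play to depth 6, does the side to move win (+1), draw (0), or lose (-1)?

[..X.O/X..O.] X move#1: (0,0):+0/X.X.O/X..O., (0,1):+1/.XX.O/X..O.*, (0,3):+0/..XXO/X..O., (1,1):+0/..X.O/XX.O., (1,2):+1/..X.O/X.XO., (1,4):+0/..X.O/X..OX
[.XX.O/X..O.] O move#2: (0,0):-1/OXX.O/X..O.*, (0,3):-1/.XXOO/X..O., (1,1):-1/.XX.O/XO.O., (1,2):-1/.XX.O/X.OO., (1,4):-1/.XX.O/X..OO
[OXX.O/X..O.] X move#3: (0,3):+1/OXXXO/X..O.*, (1,1):+1/OXX.O/XX.O., (1,2):+1/OXX.O/X.XO., (1,4):+0/OXX.O/X..OX
[OXXXO/X..O.] end (terminal -1, O#4); searched ..X.O/X..O. to 6

value(..X.O/X..O., X) = +1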